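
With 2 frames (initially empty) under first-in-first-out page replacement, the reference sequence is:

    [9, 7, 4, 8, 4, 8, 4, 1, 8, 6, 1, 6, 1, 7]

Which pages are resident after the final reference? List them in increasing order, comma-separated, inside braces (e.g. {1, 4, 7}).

9 -> miss, frames [9]
7 -> miss, frames [9, 7]
4 -> miss, evict 9, frames [7, 4]
8 -> miss, evict 7, frames [4, 8]
4 -> hit
8 -> hit
4 -> hit
1 -> miss, evict 4, frames [8, 1]
8 -> hit
6 -> miss, evict 8, frames [1, 6]
1 -> hit
6 -> hit
1 -> hit
7 -> miss, evict 1, frames [6, 7]

{6, 7}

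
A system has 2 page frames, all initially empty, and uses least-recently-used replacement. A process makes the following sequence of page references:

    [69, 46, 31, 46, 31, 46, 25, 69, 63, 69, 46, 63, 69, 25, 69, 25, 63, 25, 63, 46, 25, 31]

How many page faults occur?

14

69 -> miss, frames (69)
46 -> miss, frames (69 46)
31 -> miss, evict 69, frames (46 31)
46 -> hit
31 -> hit
46 -> hit
25 -> miss, evict 31, frames (46 25)
69 -> miss, evict 46, frames (25 69)
63 -> miss, evict 25, frames (69 63)
69 -> hit
46 -> miss, evict 63, frames (69 46)
63 -> miss, evict 69, frames (46 63)
69 -> miss, evict 46, frames (63 69)
25 -> miss, evict 63, frames (69 25)
69 -> hit
25 -> hit
63 -> miss, evict 69, frames (25 63)
25 -> hit
63 -> hit
46 -> miss, evict 25, frames (63 46)
25 -> miss, evict 63, frames (46 25)
31 -> miss, evict 46, frames (25 31)
Page faults: 14.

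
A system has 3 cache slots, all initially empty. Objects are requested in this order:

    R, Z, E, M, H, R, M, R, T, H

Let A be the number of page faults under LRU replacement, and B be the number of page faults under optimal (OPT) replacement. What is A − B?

Under LRU: F F F F F F . . F F → 8 faults.
Under OPT: F F F F F . . . F . → 6 faults.
A − B = 8 − 6 = 2.

2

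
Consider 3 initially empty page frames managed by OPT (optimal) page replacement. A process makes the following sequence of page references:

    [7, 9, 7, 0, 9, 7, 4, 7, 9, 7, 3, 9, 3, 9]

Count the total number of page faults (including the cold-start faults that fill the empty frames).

7 -> miss, frames (7)
9 -> miss, frames (7 9)
7 -> hit
0 -> miss, frames (7 9 0)
9 -> hit
7 -> hit
4 -> miss, evict 0, frames (7 9 4)
7 -> hit
9 -> hit
7 -> hit
3 -> miss, evict 4, frames (7 9 3)
9 -> hit
3 -> hit
9 -> hit
Page faults: 5.

5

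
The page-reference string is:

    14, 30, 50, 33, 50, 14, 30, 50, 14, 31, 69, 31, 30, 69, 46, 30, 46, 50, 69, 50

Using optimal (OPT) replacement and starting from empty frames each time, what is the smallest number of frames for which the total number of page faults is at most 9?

3

f=1: 20 faults
f=2: 13 faults
f=3: 9 faults
f=4: 7 faults
f=5: 7 faults
f=6: 7 faults
f=7: 7 faults
Smallest f with faults ≤ 9 is 3.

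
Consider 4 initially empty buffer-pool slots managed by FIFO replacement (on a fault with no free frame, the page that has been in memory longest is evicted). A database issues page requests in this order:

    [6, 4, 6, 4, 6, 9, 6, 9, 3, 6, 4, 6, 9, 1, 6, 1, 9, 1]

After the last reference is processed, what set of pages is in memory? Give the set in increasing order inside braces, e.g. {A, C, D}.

6 -> miss, frames {6}
4 -> miss, frames {6,4}
6 -> hit
4 -> hit
6 -> hit
9 -> miss, frames {6,4,9}
6 -> hit
9 -> hit
3 -> miss, frames {6,4,9,3}
6 -> hit
4 -> hit
6 -> hit
9 -> hit
1 -> miss, evict 6, frames {4,9,3,1}
6 -> miss, evict 4, frames {9,3,1,6}
1 -> hit
9 -> hit
1 -> hit

{1, 3, 6, 9}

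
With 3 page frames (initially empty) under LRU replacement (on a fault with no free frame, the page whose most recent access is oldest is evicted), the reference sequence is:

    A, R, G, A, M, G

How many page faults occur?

4

A: fault, frames [A]
R: fault, frames [A, R]
G: fault, frames [A, R, G]
A: hit
M: fault, evict R, frames [G, A, M]
G: hit
Page faults: 4.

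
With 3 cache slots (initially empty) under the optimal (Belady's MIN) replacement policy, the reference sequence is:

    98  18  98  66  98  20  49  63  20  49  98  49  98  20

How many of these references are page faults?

98 → fault, frames (98)
18 → fault, frames (98 18)
98 → hit
66 → fault, frames (98 18 66)
98 → hit
20 → fault, evict 66, frames (98 18 20)
49 → fault, evict 18, frames (98 20 49)
63 → fault, evict 98, frames (20 49 63)
20 → hit
49 → hit
98 → fault, evict 63, frames (20 49 98)
49 → hit
98 → hit
20 → hit
Page faults: 7.

7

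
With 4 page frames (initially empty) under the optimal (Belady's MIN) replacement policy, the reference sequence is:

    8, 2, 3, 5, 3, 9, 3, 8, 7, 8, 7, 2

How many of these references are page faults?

8 → fault, frames {8}
2 → fault, frames {8,2}
3 → fault, frames {8,2,3}
5 → fault, frames {8,2,3,5}
3 → hit
9 → fault, evict 5, frames {8,2,3,9}
3 → hit
8 → hit
7 → fault, evict 9, frames {8,2,3,7}
8 → hit
7 → hit
2 → hit
Page faults: 6.

6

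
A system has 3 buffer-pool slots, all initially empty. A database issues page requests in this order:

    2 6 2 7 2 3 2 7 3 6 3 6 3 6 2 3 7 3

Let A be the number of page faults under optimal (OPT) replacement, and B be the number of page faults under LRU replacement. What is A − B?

-1

Under OPT: F F . F . F . . . F . . . . . . F . → 6 faults.
Under LRU: F F . F . F . . . F . . . . F . F . → 7 faults.
A − B = 6 − 7 = -1.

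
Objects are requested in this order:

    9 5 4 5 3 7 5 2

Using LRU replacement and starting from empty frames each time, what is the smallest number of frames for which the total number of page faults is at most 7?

2

f=1: 8 faults
f=2: 7 faults
f=3: 6 faults
f=4: 6 faults
f=5: 6 faults
f=6: 6 faults
Smallest f with faults ≤ 7 is 2.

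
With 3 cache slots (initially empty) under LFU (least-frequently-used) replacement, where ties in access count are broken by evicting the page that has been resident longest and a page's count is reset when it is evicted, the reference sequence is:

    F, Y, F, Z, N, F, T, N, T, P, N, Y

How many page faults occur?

8

F → miss, frames {F}
Y → miss, frames {F,Y}
F → hit
Z → miss, frames {F,Y,Z}
N → miss, evict Y, frames {F,Z,N}
F → hit
T → miss, evict Z, frames {F,N,T}
N → hit
T → hit
P → miss, evict N, frames {F,T,P}
N → miss, evict P, frames {F,T,N}
Y → miss, evict N, frames {F,T,Y}
Page faults: 8.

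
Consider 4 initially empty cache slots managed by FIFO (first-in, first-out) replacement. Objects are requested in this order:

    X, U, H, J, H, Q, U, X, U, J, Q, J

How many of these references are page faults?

7

X → miss, frames (X)
U → miss, frames (X U)
H → miss, frames (X U H)
J → miss, frames (X U H J)
H → hit
Q → miss, evict X, frames (U H J Q)
U → hit
X → miss, evict U, frames (H J Q X)
U → miss, evict H, frames (J Q X U)
J → hit
Q → hit
J → hit
Page faults: 7.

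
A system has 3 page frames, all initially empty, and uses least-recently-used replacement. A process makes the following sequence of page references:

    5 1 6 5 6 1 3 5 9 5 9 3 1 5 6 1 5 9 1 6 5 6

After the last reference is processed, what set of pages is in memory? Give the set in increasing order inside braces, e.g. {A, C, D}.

5: fault, frames {5}
1: fault, frames {5,1}
6: fault, frames {5,1,6}
5: hit
6: hit
1: hit
3: fault, evict 5, frames {6,1,3}
5: fault, evict 6, frames {1,3,5}
9: fault, evict 1, frames {3,5,9}
5: hit
9: hit
3: hit
1: fault, evict 5, frames {9,3,1}
5: fault, evict 9, frames {3,1,5}
6: fault, evict 3, frames {1,5,6}
1: hit
5: hit
9: fault, evict 6, frames {1,5,9}
1: hit
6: fault, evict 5, frames {9,1,6}
5: fault, evict 9, frames {1,6,5}
6: hit

{1, 5, 6}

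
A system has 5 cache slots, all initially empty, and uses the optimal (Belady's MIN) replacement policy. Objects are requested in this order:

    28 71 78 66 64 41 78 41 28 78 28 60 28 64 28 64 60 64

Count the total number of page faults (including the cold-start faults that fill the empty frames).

7

28: miss, frames [28]
71: miss, frames [28, 71]
78: miss, frames [28, 71, 78]
66: miss, frames [28, 71, 78, 66]
64: miss, frames [28, 71, 78, 66, 64]
41: miss, evict 66, frames [28, 71, 78, 64, 41]
78: hit
41: hit
28: hit
78: hit
28: hit
60: miss, evict 41, frames [28, 71, 78, 64, 60]
28: hit
64: hit
28: hit
64: hit
60: hit
64: hit
Page faults: 7.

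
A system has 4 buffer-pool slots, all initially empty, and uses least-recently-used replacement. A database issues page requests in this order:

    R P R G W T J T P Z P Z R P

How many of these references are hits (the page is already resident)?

5

R: fault, frames [R]
P: fault, frames [R, P]
R: hit
G: fault, frames [P, R, G]
W: fault, frames [P, R, G, W]
T: fault, evict P, frames [R, G, W, T]
J: fault, evict R, frames [G, W, T, J]
T: hit
P: fault, evict G, frames [W, J, T, P]
Z: fault, evict W, frames [J, T, P, Z]
P: hit
Z: hit
R: fault, evict J, frames [T, P, Z, R]
P: hit
Hits: 5.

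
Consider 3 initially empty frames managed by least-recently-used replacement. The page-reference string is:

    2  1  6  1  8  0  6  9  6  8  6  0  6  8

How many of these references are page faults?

9

2 → fault, frames (2)
1 → fault, frames (2 1)
6 → fault, frames (2 1 6)
1 → hit
8 → fault, evict 2, frames (6 1 8)
0 → fault, evict 6, frames (1 8 0)
6 → fault, evict 1, frames (8 0 6)
9 → fault, evict 8, frames (0 6 9)
6 → hit
8 → fault, evict 0, frames (9 6 8)
6 → hit
0 → fault, evict 9, frames (8 6 0)
6 → hit
8 → hit
Page faults: 9.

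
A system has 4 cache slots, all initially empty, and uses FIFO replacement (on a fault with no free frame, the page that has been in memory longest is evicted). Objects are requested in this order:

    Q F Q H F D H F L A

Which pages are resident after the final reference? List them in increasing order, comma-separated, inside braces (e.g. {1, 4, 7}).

{A, D, H, L}

Q: fault, frames [Q]
F: fault, frames [Q, F]
Q: hit
H: fault, frames [Q, F, H]
F: hit
D: fault, frames [Q, F, H, D]
H: hit
F: hit
L: fault, evict Q, frames [F, H, D, L]
A: fault, evict F, frames [H, D, L, A]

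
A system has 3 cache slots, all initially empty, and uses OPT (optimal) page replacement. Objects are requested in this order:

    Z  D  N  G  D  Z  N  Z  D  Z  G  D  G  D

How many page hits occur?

8

Z → miss, frames (Z)
D → miss, frames (Z D)
N → miss, frames (Z D N)
G → miss, evict N, frames (Z D G)
D → hit
Z → hit
N → miss, evict G, frames (Z D N)
Z → hit
D → hit
Z → hit
G → miss, evict N, frames (Z D G)
D → hit
G → hit
D → hit
Hits: 8.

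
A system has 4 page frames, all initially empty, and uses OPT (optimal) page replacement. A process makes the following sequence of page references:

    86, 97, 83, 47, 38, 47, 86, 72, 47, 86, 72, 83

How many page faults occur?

6

86 → fault, frames (86)
97 → fault, frames (86 97)
83 → fault, frames (86 97 83)
47 → fault, frames (86 97 83 47)
38 → fault, evict 97, frames (86 83 47 38)
47 → hit
86 → hit
72 → fault, evict 38, frames (86 83 47 72)
47 → hit
86 → hit
72 → hit
83 → hit
Page faults: 6.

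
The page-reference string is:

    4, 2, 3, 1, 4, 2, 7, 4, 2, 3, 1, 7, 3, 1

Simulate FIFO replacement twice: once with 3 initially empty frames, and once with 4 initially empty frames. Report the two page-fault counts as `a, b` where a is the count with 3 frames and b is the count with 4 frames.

3 frames: F F F F F F F . . F F . . . → 9 faults.
4 frames: F F F F . . F F F F F F . . → 10 faults.
10 > 9: adding a frame increased faults — Belady's anomaly.

9, 10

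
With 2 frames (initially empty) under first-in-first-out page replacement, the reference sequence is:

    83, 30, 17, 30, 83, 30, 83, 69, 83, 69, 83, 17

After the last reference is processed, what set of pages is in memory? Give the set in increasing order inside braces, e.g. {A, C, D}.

{17, 83}

83: miss, frames (83)
30: miss, frames (83 30)
17: miss, evict 83, frames (30 17)
30: hit
83: miss, evict 30, frames (17 83)
30: miss, evict 17, frames (83 30)
83: hit
69: miss, evict 83, frames (30 69)
83: miss, evict 30, frames (69 83)
69: hit
83: hit
17: miss, evict 69, frames (83 17)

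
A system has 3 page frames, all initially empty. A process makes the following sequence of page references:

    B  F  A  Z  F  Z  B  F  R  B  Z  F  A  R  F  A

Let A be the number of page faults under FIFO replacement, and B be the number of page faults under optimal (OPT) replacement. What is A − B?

Under FIFO: F F F F . . F F F . F . F . F . → 10 faults.
Under OPT: F F F F . . . . F . . F F . . . → 7 faults.
A − B = 10 − 7 = 3.

3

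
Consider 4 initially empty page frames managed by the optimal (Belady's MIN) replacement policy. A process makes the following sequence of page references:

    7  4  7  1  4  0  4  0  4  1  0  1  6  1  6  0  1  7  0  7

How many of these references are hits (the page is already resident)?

15

7 -> fault, frames (7)
4 -> fault, frames (7 4)
7 -> hit
1 -> fault, frames (7 4 1)
4 -> hit
0 -> fault, frames (7 4 1 0)
4 -> hit
0 -> hit
4 -> hit
1 -> hit
0 -> hit
1 -> hit
6 -> fault, evict 4, frames (7 1 0 6)
1 -> hit
6 -> hit
0 -> hit
1 -> hit
7 -> hit
0 -> hit
7 -> hit
Hits: 15.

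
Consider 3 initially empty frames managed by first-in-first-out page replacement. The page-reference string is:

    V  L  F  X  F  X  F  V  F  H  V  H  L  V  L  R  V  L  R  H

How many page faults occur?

10

V -> miss, frames [V]
L -> miss, frames [V, L]
F -> miss, frames [V, L, F]
X -> miss, evict V, frames [L, F, X]
F -> hit
X -> hit
F -> hit
V -> miss, evict L, frames [F, X, V]
F -> hit
H -> miss, evict F, frames [X, V, H]
V -> hit
H -> hit
L -> miss, evict X, frames [V, H, L]
V -> hit
L -> hit
R -> miss, evict V, frames [H, L, R]
V -> miss, evict H, frames [L, R, V]
L -> hit
R -> hit
H -> miss, evict L, frames [R, V, H]
Page faults: 10.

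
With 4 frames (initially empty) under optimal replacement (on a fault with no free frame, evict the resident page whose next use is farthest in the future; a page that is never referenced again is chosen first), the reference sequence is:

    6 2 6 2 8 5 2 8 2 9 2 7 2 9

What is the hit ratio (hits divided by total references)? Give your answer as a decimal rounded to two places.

0.57

6: miss, frames (6)
2: miss, frames (6 2)
6: hit
2: hit
8: miss, frames (6 2 8)
5: miss, frames (6 2 8 5)
2: hit
8: hit
2: hit
9: miss, evict 5, frames (6 2 8 9)
2: hit
7: miss, evict 8, frames (6 2 9 7)
2: hit
9: hit
Hits: 8 of 14 references → 8/14 = 0.5714.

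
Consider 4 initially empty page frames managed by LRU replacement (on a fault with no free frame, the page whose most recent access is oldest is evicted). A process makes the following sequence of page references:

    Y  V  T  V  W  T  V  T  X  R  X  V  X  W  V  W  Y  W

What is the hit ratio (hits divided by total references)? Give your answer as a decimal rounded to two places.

Y -> miss, frames (Y)
V -> miss, frames (Y V)
T -> miss, frames (Y V T)
V -> hit
W -> miss, frames (Y T V W)
T -> hit
V -> hit
T -> hit
X -> miss, evict Y, frames (W V T X)
R -> miss, evict W, frames (V T X R)
X -> hit
V -> hit
X -> hit
W -> miss, evict T, frames (R V X W)
V -> hit
W -> hit
Y -> miss, evict R, frames (X V W Y)
W -> hit
Hits: 10 of 18 references → 10/18 = 0.5556.

0.56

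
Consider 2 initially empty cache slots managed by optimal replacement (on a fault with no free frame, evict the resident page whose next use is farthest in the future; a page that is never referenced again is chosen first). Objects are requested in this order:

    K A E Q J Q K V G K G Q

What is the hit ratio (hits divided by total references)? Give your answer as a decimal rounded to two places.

0.25

K: fault, frames [K]
A: fault, frames [K, A]
E: fault, evict A, frames [K, E]
Q: fault, evict E, frames [K, Q]
J: fault, evict K, frames [Q, J]
Q: hit
K: fault, evict J, frames [Q, K]
V: fault, evict Q, frames [K, V]
G: fault, evict V, frames [K, G]
K: hit
G: hit
Q: fault, evict G, frames [K, Q]
Hits: 3 of 12 references → 3/12 = 0.2500.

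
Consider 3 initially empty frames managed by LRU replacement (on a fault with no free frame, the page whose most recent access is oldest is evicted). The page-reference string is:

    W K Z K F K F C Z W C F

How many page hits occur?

W: fault, frames [W]
K: fault, frames [W, K]
Z: fault, frames [W, K, Z]
K: hit
F: fault, evict W, frames [Z, K, F]
K: hit
F: hit
C: fault, evict Z, frames [K, F, C]
Z: fault, evict K, frames [F, C, Z]
W: fault, evict F, frames [C, Z, W]
C: hit
F: fault, evict Z, frames [W, C, F]
Hits: 4.

4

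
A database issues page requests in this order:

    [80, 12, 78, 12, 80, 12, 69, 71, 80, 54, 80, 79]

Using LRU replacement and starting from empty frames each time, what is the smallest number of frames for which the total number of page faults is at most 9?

f=1: 12 faults
f=2: 9 faults
f=3: 8 faults
f=4: 7 faults
f=5: 7 faults
f=6: 7 faults
f=7: 7 faults
Smallest f with faults ≤ 9 is 2.

2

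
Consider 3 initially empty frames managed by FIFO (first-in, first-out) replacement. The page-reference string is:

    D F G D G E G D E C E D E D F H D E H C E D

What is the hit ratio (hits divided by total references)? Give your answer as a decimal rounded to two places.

0.50

D → miss, frames {D}
F → miss, frames {D,F}
G → miss, frames {D,F,G}
D → hit
G → hit
E → miss, evict D, frames {F,G,E}
G → hit
D → miss, evict F, frames {G,E,D}
E → hit
C → miss, evict G, frames {E,D,C}
E → hit
D → hit
E → hit
D → hit
F → miss, evict E, frames {D,C,F}
H → miss, evict D, frames {C,F,H}
D → miss, evict C, frames {F,H,D}
E → miss, evict F, frames {H,D,E}
H → hit
C → miss, evict H, frames {D,E,C}
E → hit
D → hit
Hits: 11 of 22 references → 11/22 = 0.5000.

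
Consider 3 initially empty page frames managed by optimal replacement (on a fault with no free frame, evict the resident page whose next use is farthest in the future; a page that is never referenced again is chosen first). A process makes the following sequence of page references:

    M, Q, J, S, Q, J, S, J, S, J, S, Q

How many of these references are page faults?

M → miss, frames [M]
Q → miss, frames [M, Q]
J → miss, frames [M, Q, J]
S → miss, evict M, frames [Q, J, S]
Q → hit
J → hit
S → hit
J → hit
S → hit
J → hit
S → hit
Q → hit
Page faults: 4.

4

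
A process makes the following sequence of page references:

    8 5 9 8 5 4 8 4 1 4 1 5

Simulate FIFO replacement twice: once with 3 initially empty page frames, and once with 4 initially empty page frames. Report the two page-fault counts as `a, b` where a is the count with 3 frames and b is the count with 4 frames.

3 frames: F F F . . F F . F . . F → 7 faults.
4 frames: F F F . . F . . F . . . → 5 faults.
5 < 7: adding a frame reduced faults, as is typical.

7, 5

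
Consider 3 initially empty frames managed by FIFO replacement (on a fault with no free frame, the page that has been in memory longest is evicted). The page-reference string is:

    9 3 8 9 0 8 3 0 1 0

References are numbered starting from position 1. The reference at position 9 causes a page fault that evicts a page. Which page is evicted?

pos 1: 9 → miss, frames (9)
pos 2: 3 → miss, frames (9 3)
pos 3: 8 → miss, frames (9 3 8)
pos 4: 9 → hit
pos 5: 0 → miss, evict 9, frames (3 8 0)
pos 6: 8 → hit
pos 7: 3 → hit
pos 8: 0 → hit
pos 9: 1 → miss, evict 3, frames (8 0 1)
At position 9, page 3 is evicted.

3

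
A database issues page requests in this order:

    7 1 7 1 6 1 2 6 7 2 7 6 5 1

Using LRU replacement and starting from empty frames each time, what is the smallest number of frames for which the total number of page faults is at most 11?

2

f=1: 14 faults
f=2: 10 faults
f=3: 7 faults
f=4: 6 faults
f=5: 5 faults
Smallest f with faults ≤ 11 is 2.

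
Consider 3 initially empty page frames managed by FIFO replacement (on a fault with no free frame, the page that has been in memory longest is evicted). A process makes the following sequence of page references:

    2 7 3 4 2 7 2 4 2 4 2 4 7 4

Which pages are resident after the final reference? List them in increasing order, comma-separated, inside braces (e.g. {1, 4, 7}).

{2, 4, 7}

2 -> fault, frames (2)
7 -> fault, frames (2 7)
3 -> fault, frames (2 7 3)
4 -> fault, evict 2, frames (7 3 4)
2 -> fault, evict 7, frames (3 4 2)
7 -> fault, evict 3, frames (4 2 7)
2 -> hit
4 -> hit
2 -> hit
4 -> hit
2 -> hit
4 -> hit
7 -> hit
4 -> hit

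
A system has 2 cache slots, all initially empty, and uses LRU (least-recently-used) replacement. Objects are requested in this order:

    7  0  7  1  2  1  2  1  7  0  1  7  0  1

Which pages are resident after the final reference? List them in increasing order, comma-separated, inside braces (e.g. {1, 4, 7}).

7 → miss, frames [7]
0 → miss, frames [7, 0]
7 → hit
1 → miss, evict 0, frames [7, 1]
2 → miss, evict 7, frames [1, 2]
1 → hit
2 → hit
1 → hit
7 → miss, evict 2, frames [1, 7]
0 → miss, evict 1, frames [7, 0]
1 → miss, evict 7, frames [0, 1]
7 → miss, evict 0, frames [1, 7]
0 → miss, evict 1, frames [7, 0]
1 → miss, evict 7, frames [0, 1]

{0, 1}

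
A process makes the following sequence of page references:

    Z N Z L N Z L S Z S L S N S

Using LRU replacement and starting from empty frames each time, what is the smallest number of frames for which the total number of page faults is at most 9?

3

f=1: 14 faults
f=2: 10 faults
f=3: 5 faults
f=4: 4 faults
Smallest f with faults ≤ 9 is 3.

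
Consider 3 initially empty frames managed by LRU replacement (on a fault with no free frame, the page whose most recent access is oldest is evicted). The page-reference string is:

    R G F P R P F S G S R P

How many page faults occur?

9

R → fault, frames (R)
G → fault, frames (R G)
F → fault, frames (R G F)
P → fault, evict R, frames (G F P)
R → fault, evict G, frames (F P R)
P → hit
F → hit
S → fault, evict R, frames (P F S)
G → fault, evict P, frames (F S G)
S → hit
R → fault, evict F, frames (G S R)
P → fault, evict G, frames (S R P)
Page faults: 9.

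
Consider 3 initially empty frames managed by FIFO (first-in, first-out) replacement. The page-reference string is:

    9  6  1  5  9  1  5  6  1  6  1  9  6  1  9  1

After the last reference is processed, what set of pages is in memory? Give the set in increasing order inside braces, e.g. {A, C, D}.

9: fault, frames {9}
6: fault, frames {9,6}
1: fault, frames {9,6,1}
5: fault, evict 9, frames {6,1,5}
9: fault, evict 6, frames {1,5,9}
1: hit
5: hit
6: fault, evict 1, frames {5,9,6}
1: fault, evict 5, frames {9,6,1}
6: hit
1: hit
9: hit
6: hit
1: hit
9: hit
1: hit

{1, 6, 9}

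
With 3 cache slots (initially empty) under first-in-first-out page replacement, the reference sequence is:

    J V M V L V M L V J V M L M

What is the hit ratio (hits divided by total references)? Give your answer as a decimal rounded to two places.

0.43

J → miss, frames {J}
V → miss, frames {J,V}
M → miss, frames {J,V,M}
V → hit
L → miss, evict J, frames {V,M,L}
V → hit
M → hit
L → hit
V → hit
J → miss, evict V, frames {M,L,J}
V → miss, evict M, frames {L,J,V}
M → miss, evict L, frames {J,V,M}
L → miss, evict J, frames {V,M,L}
M → hit
Hits: 6 of 14 references → 6/14 = 0.4286.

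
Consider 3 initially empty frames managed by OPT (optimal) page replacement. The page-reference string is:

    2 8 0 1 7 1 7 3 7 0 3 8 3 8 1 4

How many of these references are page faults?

2 → fault, frames (2)
8 → fault, frames (2 8)
0 → fault, frames (2 8 0)
1 → fault, evict 2, frames (8 0 1)
7 → fault, evict 8, frames (0 1 7)
1 → hit
7 → hit
3 → fault, evict 1, frames (0 7 3)
7 → hit
0 → hit
3 → hit
8 → fault, evict 7, frames (0 3 8)
3 → hit
8 → hit
1 → fault, evict 8, frames (0 3 1)
4 → fault, evict 1, frames (0 3 4)
Page faults: 9.

9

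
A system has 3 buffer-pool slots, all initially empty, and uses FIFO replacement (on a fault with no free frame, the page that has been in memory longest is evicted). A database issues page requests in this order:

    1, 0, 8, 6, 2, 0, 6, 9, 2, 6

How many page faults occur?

1: miss, frames [1]
0: miss, frames [1, 0]
8: miss, frames [1, 0, 8]
6: miss, evict 1, frames [0, 8, 6]
2: miss, evict 0, frames [8, 6, 2]
0: miss, evict 8, frames [6, 2, 0]
6: hit
9: miss, evict 6, frames [2, 0, 9]
2: hit
6: miss, evict 2, frames [0, 9, 6]
Page faults: 8.

8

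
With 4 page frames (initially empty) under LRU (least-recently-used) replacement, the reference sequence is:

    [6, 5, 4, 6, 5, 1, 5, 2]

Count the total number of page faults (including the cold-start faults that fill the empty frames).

6 -> miss, frames (6)
5 -> miss, frames (6 5)
4 -> miss, frames (6 5 4)
6 -> hit
5 -> hit
1 -> miss, frames (4 6 5 1)
5 -> hit
2 -> miss, evict 4, frames (6 1 5 2)
Page faults: 5.

5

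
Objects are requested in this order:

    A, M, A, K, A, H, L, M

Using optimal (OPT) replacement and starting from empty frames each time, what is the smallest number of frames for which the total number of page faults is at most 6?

f=1: 8 faults
f=2: 6 faults
f=3: 5 faults
f=4: 5 faults
f=5: 5 faults
Smallest f with faults ≤ 6 is 2.

2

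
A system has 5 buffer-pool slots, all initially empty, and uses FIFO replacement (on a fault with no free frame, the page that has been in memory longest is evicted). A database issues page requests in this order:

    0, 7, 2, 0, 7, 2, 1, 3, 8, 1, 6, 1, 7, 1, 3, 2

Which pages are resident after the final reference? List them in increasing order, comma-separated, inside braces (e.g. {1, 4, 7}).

0 → miss, frames {0}
7 → miss, frames {0,7}
2 → miss, frames {0,7,2}
0 → hit
7 → hit
2 → hit
1 → miss, frames {0,7,2,1}
3 → miss, frames {0,7,2,1,3}
8 → miss, evict 0, frames {7,2,1,3,8}
1 → hit
6 → miss, evict 7, frames {2,1,3,8,6}
1 → hit
7 → miss, evict 2, frames {1,3,8,6,7}
1 → hit
3 → hit
2 → miss, evict 1, frames {3,8,6,7,2}

{2, 3, 6, 7, 8}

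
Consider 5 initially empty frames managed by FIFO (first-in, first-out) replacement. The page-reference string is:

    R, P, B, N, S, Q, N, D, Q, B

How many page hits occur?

3

R → miss, frames [R]
P → miss, frames [R, P]
B → miss, frames [R, P, B]
N → miss, frames [R, P, B, N]
S → miss, frames [R, P, B, N, S]
Q → miss, evict R, frames [P, B, N, S, Q]
N → hit
D → miss, evict P, frames [B, N, S, Q, D]
Q → hit
B → hit
Hits: 3.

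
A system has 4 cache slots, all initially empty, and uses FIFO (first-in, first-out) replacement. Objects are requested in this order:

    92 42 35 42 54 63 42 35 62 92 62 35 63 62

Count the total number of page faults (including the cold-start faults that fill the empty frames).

92: miss, frames [92]
42: miss, frames [92, 42]
35: miss, frames [92, 42, 35]
42: hit
54: miss, frames [92, 42, 35, 54]
63: miss, evict 92, frames [42, 35, 54, 63]
42: hit
35: hit
62: miss, evict 42, frames [35, 54, 63, 62]
92: miss, evict 35, frames [54, 63, 62, 92]
62: hit
35: miss, evict 54, frames [63, 62, 92, 35]
63: hit
62: hit
Page faults: 8.

8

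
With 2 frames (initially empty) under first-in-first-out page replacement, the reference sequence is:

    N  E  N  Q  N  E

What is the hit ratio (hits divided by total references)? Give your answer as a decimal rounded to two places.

0.17

N: fault, frames [N]
E: fault, frames [N, E]
N: hit
Q: fault, evict N, frames [E, Q]
N: fault, evict E, frames [Q, N]
E: fault, evict Q, frames [N, E]
Hits: 1 of 6 references → 1/6 = 0.1667.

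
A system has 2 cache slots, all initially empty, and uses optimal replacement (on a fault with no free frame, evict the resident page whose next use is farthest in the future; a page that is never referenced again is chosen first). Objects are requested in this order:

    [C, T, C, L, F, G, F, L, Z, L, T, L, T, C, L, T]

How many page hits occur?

6

C: miss, frames {C}
T: miss, frames {C,T}
C: hit
L: miss, evict C, frames {T,L}
F: miss, evict T, frames {L,F}
G: miss, evict L, frames {F,G}
F: hit
L: miss, evict G, frames {F,L}
Z: miss, evict F, frames {L,Z}
L: hit
T: miss, evict Z, frames {L,T}
L: hit
T: hit
C: miss, evict T, frames {L,C}
L: hit
T: miss, evict C, frames {L,T}
Hits: 6.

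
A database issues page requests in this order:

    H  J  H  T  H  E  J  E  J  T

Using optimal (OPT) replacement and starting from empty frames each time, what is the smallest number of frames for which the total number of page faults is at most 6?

2

f=1: 10 faults
f=2: 6 faults
f=3: 4 faults
f=4: 4 faults
Smallest f with faults ≤ 6 is 2.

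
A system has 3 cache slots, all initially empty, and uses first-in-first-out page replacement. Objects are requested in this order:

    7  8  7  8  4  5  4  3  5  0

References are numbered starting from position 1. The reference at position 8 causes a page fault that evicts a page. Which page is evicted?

8

pos 1: 7 → fault, frames (7)
pos 2: 8 → fault, frames (7 8)
pos 3: 7 → hit
pos 4: 8 → hit
pos 5: 4 → fault, frames (7 8 4)
pos 6: 5 → fault, evict 7, frames (8 4 5)
pos 7: 4 → hit
pos 8: 3 → fault, evict 8, frames (4 5 3)
At position 8, page 8 is evicted.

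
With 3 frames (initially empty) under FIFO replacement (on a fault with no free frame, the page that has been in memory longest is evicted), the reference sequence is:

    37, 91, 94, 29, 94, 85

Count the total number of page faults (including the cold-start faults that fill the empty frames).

37 -> miss, frames {37}
91 -> miss, frames {37,91}
94 -> miss, frames {37,91,94}
29 -> miss, evict 37, frames {91,94,29}
94 -> hit
85 -> miss, evict 91, frames {94,29,85}
Page faults: 5.

5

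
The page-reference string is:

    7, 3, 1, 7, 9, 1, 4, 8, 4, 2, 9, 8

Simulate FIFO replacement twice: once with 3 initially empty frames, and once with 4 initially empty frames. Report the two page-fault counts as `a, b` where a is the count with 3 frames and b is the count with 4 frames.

8, 7

3 frames: F F F . F . F F . F F . → 8 faults.
4 frames: F F F . F . F F . F . . → 7 faults.
7 < 8: adding a frame reduced faults, as is typical.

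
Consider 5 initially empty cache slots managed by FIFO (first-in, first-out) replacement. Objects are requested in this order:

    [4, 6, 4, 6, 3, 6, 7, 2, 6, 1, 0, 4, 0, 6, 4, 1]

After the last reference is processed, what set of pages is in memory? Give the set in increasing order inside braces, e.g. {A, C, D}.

{0, 1, 2, 4, 6}

4 → fault, frames (4)
6 → fault, frames (4 6)
4 → hit
6 → hit
3 → fault, frames (4 6 3)
6 → hit
7 → fault, frames (4 6 3 7)
2 → fault, frames (4 6 3 7 2)
6 → hit
1 → fault, evict 4, frames (6 3 7 2 1)
0 → fault, evict 6, frames (3 7 2 1 0)
4 → fault, evict 3, frames (7 2 1 0 4)
0 → hit
6 → fault, evict 7, frames (2 1 0 4 6)
4 → hit
1 → hit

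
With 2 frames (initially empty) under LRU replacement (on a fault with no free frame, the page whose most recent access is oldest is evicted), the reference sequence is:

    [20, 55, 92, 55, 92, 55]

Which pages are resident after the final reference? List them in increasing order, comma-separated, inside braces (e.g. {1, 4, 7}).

{55, 92}

20 -> fault, frames {20}
55 -> fault, frames {20,55}
92 -> fault, evict 20, frames {55,92}
55 -> hit
92 -> hit
55 -> hit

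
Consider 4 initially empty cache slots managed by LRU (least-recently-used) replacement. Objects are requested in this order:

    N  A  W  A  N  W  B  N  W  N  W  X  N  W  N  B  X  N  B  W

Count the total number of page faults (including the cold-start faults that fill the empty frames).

N → miss, frames [N]
A → miss, frames [N, A]
W → miss, frames [N, A, W]
A → hit
N → hit
W → hit
B → miss, frames [A, N, W, B]
N → hit
W → hit
N → hit
W → hit
X → miss, evict A, frames [B, N, W, X]
N → hit
W → hit
N → hit
B → hit
X → hit
N → hit
B → hit
W → hit
Page faults: 5.

5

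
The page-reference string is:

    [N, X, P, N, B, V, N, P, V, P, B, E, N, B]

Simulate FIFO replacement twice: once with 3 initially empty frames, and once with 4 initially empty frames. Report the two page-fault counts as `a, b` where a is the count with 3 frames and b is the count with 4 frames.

10, 7

3 frames: F F F . F F F F . . F F F . → 10 faults.
4 frames: F F F . F F F . . . . F . . → 7 faults.
7 < 10: adding a frame reduced faults, as is typical.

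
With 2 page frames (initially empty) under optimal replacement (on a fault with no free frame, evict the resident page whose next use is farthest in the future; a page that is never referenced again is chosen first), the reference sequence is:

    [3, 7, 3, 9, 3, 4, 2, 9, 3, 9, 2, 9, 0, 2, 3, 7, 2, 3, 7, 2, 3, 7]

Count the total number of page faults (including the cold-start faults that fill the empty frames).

13

3 → miss, frames {3}
7 → miss, frames {3,7}
3 → hit
9 → miss, evict 7, frames {3,9}
3 → hit
4 → miss, evict 3, frames {9,4}
2 → miss, evict 4, frames {9,2}
9 → hit
3 → miss, evict 2, frames {9,3}
9 → hit
2 → miss, evict 3, frames {9,2}
9 → hit
0 → miss, evict 9, frames {2,0}
2 → hit
3 → miss, evict 0, frames {2,3}
7 → miss, evict 3, frames {2,7}
2 → hit
3 → miss, evict 2, frames {7,3}
7 → hit
2 → miss, evict 7, frames {3,2}
3 → hit
7 → miss, evict 2, frames {3,7}
Page faults: 13.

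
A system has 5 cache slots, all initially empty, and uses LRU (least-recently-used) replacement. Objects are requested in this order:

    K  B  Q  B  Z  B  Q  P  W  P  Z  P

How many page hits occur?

K -> miss, frames [K]
B -> miss, frames [K, B]
Q -> miss, frames [K, B, Q]
B -> hit
Z -> miss, frames [K, Q, B, Z]
B -> hit
Q -> hit
P -> miss, frames [K, Z, B, Q, P]
W -> miss, evict K, frames [Z, B, Q, P, W]
P -> hit
Z -> hit
P -> hit
Hits: 6.

6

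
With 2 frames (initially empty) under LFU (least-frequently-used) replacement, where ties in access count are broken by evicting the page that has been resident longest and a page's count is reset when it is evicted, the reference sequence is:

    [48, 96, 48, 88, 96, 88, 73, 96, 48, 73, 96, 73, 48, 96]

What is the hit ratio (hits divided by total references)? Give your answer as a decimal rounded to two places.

0.21

48 → fault, frames [48]
96 → fault, frames [48, 96]
48 → hit
88 → fault, evict 96, frames [48, 88]
96 → fault, evict 88, frames [48, 96]
88 → fault, evict 96, frames [48, 88]
73 → fault, evict 88, frames [48, 73]
96 → fault, evict 73, frames [48, 96]
48 → hit
73 → fault, evict 96, frames [48, 73]
96 → fault, evict 73, frames [48, 96]
73 → fault, evict 96, frames [48, 73]
48 → hit
96 → fault, evict 73, frames [48, 96]
Hits: 3 of 14 references → 3/14 = 0.2143.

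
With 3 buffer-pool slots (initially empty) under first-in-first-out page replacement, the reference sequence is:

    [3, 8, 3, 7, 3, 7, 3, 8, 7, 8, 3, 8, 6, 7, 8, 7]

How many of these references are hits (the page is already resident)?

12

3 -> fault, frames {3}
8 -> fault, frames {3,8}
3 -> hit
7 -> fault, frames {3,8,7}
3 -> hit
7 -> hit
3 -> hit
8 -> hit
7 -> hit
8 -> hit
3 -> hit
8 -> hit
6 -> fault, evict 3, frames {8,7,6}
7 -> hit
8 -> hit
7 -> hit
Hits: 12.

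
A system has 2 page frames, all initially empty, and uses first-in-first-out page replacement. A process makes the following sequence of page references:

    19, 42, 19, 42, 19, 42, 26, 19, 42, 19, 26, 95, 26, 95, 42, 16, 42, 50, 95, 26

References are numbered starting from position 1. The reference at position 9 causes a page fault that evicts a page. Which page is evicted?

26

pos 1: 19 -> miss, frames {19}
pos 2: 42 -> miss, frames {19,42}
pos 3: 19 -> hit
pos 4: 42 -> hit
pos 5: 19 -> hit
pos 6: 42 -> hit
pos 7: 26 -> miss, evict 19, frames {42,26}
pos 8: 19 -> miss, evict 42, frames {26,19}
pos 9: 42 -> miss, evict 26, frames {19,42}
At position 9, page 26 is evicted.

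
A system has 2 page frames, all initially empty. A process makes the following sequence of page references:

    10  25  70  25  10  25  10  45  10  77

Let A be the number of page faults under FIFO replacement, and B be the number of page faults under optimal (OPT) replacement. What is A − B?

Under FIFO: F F F . F F . F F F → 8 faults.
Under OPT: F F F . F . . F . F → 6 faults.
A − B = 8 − 6 = 2.

2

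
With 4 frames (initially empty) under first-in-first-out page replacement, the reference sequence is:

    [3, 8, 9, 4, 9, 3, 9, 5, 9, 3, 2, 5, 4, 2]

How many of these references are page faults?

3: miss, frames {3}
8: miss, frames {3,8}
9: miss, frames {3,8,9}
4: miss, frames {3,8,9,4}
9: hit
3: hit
9: hit
5: miss, evict 3, frames {8,9,4,5}
9: hit
3: miss, evict 8, frames {9,4,5,3}
2: miss, evict 9, frames {4,5,3,2}
5: hit
4: hit
2: hit
Page faults: 7.

7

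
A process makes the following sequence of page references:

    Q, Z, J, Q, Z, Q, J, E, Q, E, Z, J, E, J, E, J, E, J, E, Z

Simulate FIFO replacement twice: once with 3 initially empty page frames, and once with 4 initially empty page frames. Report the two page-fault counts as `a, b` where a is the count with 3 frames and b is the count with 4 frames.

3 frames: F F F . . . . F F . F F F . . . . . . . → 8 faults.
4 frames: F F F . . . . F . . . . . . . . . . . . → 4 faults.
4 < 8: adding a frame reduced faults, as is typical.

8, 4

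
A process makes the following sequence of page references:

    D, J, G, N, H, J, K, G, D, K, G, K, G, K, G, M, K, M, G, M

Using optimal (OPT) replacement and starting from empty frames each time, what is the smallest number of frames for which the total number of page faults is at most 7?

f=1: 20 faults
f=2: 11 faults
f=3: 8 faults
f=4: 7 faults
f=5: 7 faults
f=6: 7 faults
f=7: 7 faults
Smallest f with faults ≤ 7 is 4.

4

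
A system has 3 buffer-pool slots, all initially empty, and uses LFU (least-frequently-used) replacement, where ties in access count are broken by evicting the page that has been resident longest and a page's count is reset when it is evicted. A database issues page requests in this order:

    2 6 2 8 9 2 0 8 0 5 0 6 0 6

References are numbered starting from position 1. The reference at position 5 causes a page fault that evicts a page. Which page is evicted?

6

pos 1: 2: miss, frames [2]
pos 2: 6: miss, frames [2, 6]
pos 3: 2: hit
pos 4: 8: miss, frames [2, 6, 8]
pos 5: 9: miss, evict 6, frames [2, 8, 9]
At position 5, page 6 is evicted.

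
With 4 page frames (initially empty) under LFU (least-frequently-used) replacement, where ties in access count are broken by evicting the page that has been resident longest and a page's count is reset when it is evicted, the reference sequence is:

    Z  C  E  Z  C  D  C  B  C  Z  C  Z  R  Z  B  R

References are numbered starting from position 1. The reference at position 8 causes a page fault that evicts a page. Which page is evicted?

E

pos 1: Z → fault, frames [Z]
pos 2: C → fault, frames [Z, C]
pos 3: E → fault, frames [Z, C, E]
pos 4: Z → hit
pos 5: C → hit
pos 6: D → fault, frames [Z, C, E, D]
pos 7: C → hit
pos 8: B → fault, evict E, frames [Z, C, D, B]
At position 8, page E is evicted.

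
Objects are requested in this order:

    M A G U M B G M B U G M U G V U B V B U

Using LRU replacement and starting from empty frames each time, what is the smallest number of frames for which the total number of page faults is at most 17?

3

f=1: 20 faults
f=2: 19 faults
f=3: 12 faults
f=4: 7 faults
f=5: 6 faults
f=6: 6 faults
Smallest f with faults ≤ 17 is 3.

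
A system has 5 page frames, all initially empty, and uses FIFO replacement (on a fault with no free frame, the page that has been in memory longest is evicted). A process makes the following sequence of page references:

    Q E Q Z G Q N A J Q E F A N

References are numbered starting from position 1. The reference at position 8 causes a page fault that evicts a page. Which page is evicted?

pos 1: Q → fault, frames {Q}
pos 2: E → fault, frames {Q,E}
pos 3: Q → hit
pos 4: Z → fault, frames {Q,E,Z}
pos 5: G → fault, frames {Q,E,Z,G}
pos 6: Q → hit
pos 7: N → fault, frames {Q,E,Z,G,N}
pos 8: A → fault, evict Q, frames {E,Z,G,N,A}
At position 8, page Q is evicted.

Q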